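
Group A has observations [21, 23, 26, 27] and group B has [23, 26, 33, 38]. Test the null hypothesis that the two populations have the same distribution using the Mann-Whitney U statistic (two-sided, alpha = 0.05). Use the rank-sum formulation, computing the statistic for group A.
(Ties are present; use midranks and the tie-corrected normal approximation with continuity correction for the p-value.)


Step 1: Combine and sort all 8 observations; assign midranks.
sorted (value, group): (21,X), (23,X), (23,Y), (26,X), (26,Y), (27,X), (33,Y), (38,Y)
ranks: 21->1, 23->2.5, 23->2.5, 26->4.5, 26->4.5, 27->6, 33->7, 38->8
Step 2: Rank sum for X: R1 = 1 + 2.5 + 4.5 + 6 = 14.
Step 3: U_X = R1 - n1(n1+1)/2 = 14 - 4*5/2 = 14 - 10 = 4.
       U_Y = n1*n2 - U_X = 16 - 4 = 12.
Step 4: Ties are present, so use the tie-corrected normal approximation (with continuity correction) for the p-value.
Step 5: p-value = 0.306492; compare to alpha = 0.05. fail to reject H0.

U_X = 4, p = 0.306492, fail to reject H0 at alpha = 0.05.


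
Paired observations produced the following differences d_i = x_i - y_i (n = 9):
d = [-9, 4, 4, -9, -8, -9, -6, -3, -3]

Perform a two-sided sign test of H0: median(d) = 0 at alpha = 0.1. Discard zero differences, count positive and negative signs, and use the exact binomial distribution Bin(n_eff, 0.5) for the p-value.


Step 1: Discard zero differences. Original n = 9; n_eff = number of nonzero differences = 9.
Nonzero differences (with sign): -9, +4, +4, -9, -8, -9, -6, -3, -3
Step 2: Count signs: positive = 2, negative = 7.
Step 3: Under H0: P(positive) = 0.5, so the number of positives S ~ Bin(9, 0.5).
Step 4: Two-sided exact p-value = sum of Bin(9,0.5) probabilities at or below the observed probability = 0.179688.
Step 5: alpha = 0.1. fail to reject H0.

n_eff = 9, pos = 2, neg = 7, p = 0.179688, fail to reject H0.


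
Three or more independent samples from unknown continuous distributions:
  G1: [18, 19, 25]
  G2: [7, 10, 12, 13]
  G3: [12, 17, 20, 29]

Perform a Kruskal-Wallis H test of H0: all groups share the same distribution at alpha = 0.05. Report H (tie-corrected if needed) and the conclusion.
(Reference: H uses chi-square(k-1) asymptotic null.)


Step 1: Combine all N = 11 observations and assign midranks.
sorted (value, group, rank): (7,G2,1), (10,G2,2), (12,G2,3.5), (12,G3,3.5), (13,G2,5), (17,G3,6), (18,G1,7), (19,G1,8), (20,G3,9), (25,G1,10), (29,G3,11)
Step 2: Sum ranks within each group.
R_1 = 25 (n_1 = 3)
R_2 = 11.5 (n_2 = 4)
R_3 = 29.5 (n_3 = 4)
Step 3: H = 12/(N(N+1)) * sum(R_i^2/n_i) - 3(N+1)
     = 12/(11*12) * (25^2/3 + 11.5^2/4 + 29.5^2/4) - 3*12
     = 0.090909 * 458.958 - 36
     = 5.723485.
Step 4: Ties present; correction factor C = 1 - 6/(11^3 - 11) = 0.995455. Corrected H = 5.723485 / 0.995455 = 5.749619.
Step 5: Under H0, H ~ chi^2(2); p-value = 0.056427.
Step 6: alpha = 0.05. fail to reject H0.

H = 5.7496, df = 2, p = 0.056427, fail to reject H0.


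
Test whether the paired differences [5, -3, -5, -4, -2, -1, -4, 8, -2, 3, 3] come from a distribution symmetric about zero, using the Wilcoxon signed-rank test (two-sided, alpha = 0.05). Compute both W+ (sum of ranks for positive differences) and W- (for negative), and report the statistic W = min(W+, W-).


Step 1: Drop any zero differences (none here) and take |d_i|.
|d| = [5, 3, 5, 4, 2, 1, 4, 8, 2, 3, 3]
Step 2: Midrank |d_i| (ties get averaged ranks).
ranks: |5|->9.5, |3|->5, |5|->9.5, |4|->7.5, |2|->2.5, |1|->1, |4|->7.5, |8|->11, |2|->2.5, |3|->5, |3|->5
Step 3: Attach original signs; sum ranks with positive sign and with negative sign.
W+ = 9.5 + 11 + 5 + 5 = 30.5
W- = 5 + 9.5 + 7.5 + 2.5 + 1 + 7.5 + 2.5 = 35.5
(Check: W+ + W- = 66 should equal n(n+1)/2 = 66.)
Step 4: Test statistic W = min(W+, W-) = 30.5.
Step 5: Ties in |d|, so use the tie-corrected normal approximation.
        E[W] = n(n+1)/4 = 11*12/4 = 33.
        Tie groups: |d|=2 (t=2), |d|=3 (t=3), |d|=4 (t=2), |d|=5 (t=2); sum(t^3 - t) = 42.
        Var[W] = n(n+1)(2n+1)/24 - sum(t^3-t)/48 = 3036/24 - 42/48 = 125.625.
        z = (W - E[W]) / sqrt(Var[W]) = (30.5 - 33) / 11.2083 = -0.2230.
        Two-sided p = 2*Phi(z) = 0.823497.
Step 6: alpha = 0.05. fail to reject H0.

W+ = 30.5, W- = 35.5, W = min = 30.5, p = 0.823497, fail to reject H0.


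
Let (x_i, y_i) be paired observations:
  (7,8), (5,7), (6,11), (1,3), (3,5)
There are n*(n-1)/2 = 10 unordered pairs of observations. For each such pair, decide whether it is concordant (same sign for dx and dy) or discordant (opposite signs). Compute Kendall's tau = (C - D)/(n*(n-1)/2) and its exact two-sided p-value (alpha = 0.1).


Step 1: Enumerate the 10 unordered pairs (i,j) with i<j and classify each by sign(x_j-x_i) * sign(y_j-y_i).
  (1,2):dx=-2,dy=-1->C; (1,3):dx=-1,dy=+3->D; (1,4):dx=-6,dy=-5->C; (1,5):dx=-4,dy=-3->C
  (2,3):dx=+1,dy=+4->C; (2,4):dx=-4,dy=-4->C; (2,5):dx=-2,dy=-2->C; (3,4):dx=-5,dy=-8->C
  (3,5):dx=-3,dy=-6->C; (4,5):dx=+2,dy=+2->C
Step 2: C = 9, D = 1, total pairs = 10.
Step 3: tau = (C - D)/(n(n-1)/2) = (9 - 1)/10 = 0.800000.
Step 4: Exact two-sided p-value (enumerate n! = 120 permutations of y under H0): p = 0.083333.
Step 5: alpha = 0.1. reject H0.

tau_b = 0.8000 (C=9, D=1), p = 0.083333, reject H0.


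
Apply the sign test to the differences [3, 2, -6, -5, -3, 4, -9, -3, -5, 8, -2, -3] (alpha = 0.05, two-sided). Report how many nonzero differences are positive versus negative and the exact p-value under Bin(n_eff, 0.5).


Step 1: Discard zero differences. Original n = 12; n_eff = number of nonzero differences = 12.
Nonzero differences (with sign): +3, +2, -6, -5, -3, +4, -9, -3, -5, +8, -2, -3
Step 2: Count signs: positive = 4, negative = 8.
Step 3: Under H0: P(positive) = 0.5, so the number of positives S ~ Bin(12, 0.5).
Step 4: Two-sided exact p-value = sum of Bin(12,0.5) probabilities at or below the observed probability = 0.387695.
Step 5: alpha = 0.05. fail to reject H0.

n_eff = 12, pos = 4, neg = 8, p = 0.387695, fail to reject H0.


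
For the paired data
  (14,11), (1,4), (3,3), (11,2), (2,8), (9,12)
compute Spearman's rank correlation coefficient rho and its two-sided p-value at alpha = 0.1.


Step 1: Rank x and y separately (midranks; no ties here).
rank(x): 14->6, 1->1, 3->3, 11->5, 2->2, 9->4
rank(y): 11->5, 4->3, 3->2, 2->1, 8->4, 12->6
Step 2: d_i = R_x(i) - R_y(i); compute d_i^2.
  (6-5)^2=1, (1-3)^2=4, (3-2)^2=1, (5-1)^2=16, (2-4)^2=4, (4-6)^2=4
sum(d^2) = 30.
Step 3: rho = 1 - 6*30 / (6*(6^2 - 1)) = 1 - 180/210 = 0.142857.
Step 4: Under H0, t = rho * sqrt((n-2)/(1-rho^2)) = 0.2887 ~ t(4).
Step 5: Two-sided p-value from the t-distribution with 4 df = 0.787172.
Step 6: alpha = 0.1. fail to reject H0.

rho = 0.1429, p = 0.787172, fail to reject H0 at alpha = 0.1.


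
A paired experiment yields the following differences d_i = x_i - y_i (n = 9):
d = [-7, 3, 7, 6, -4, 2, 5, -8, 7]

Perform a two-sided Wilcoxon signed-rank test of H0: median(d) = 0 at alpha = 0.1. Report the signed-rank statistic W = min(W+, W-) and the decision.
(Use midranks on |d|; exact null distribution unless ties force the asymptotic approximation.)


Step 1: Drop any zero differences (none here) and take |d_i|.
|d| = [7, 3, 7, 6, 4, 2, 5, 8, 7]
Step 2: Midrank |d_i| (ties get averaged ranks).
ranks: |7|->7, |3|->2, |7|->7, |6|->5, |4|->3, |2|->1, |5|->4, |8|->9, |7|->7
Step 3: Attach original signs; sum ranks with positive sign and with negative sign.
W+ = 2 + 7 + 5 + 1 + 4 + 7 = 26
W- = 7 + 3 + 9 = 19
(Check: W+ + W- = 45 should equal n(n+1)/2 = 45.)
Step 4: Test statistic W = min(W+, W-) = 19.
Step 5: Ties in |d|, so use the tie-corrected normal approximation.
        E[W] = n(n+1)/4 = 9*10/4 = 22.5.
        Tie groups: |d|=7 (t=3); sum(t^3 - t) = 24.
        Var[W] = n(n+1)(2n+1)/24 - sum(t^3-t)/48 = 1710/24 - 24/48 = 70.75.
        z = (W - E[W]) / sqrt(Var[W]) = (19 - 22.5) / 8.4113 = -0.4161.
        Two-sided p = 2*Phi(z) = 0.677332.
Step 6: alpha = 0.1. fail to reject H0.

W+ = 26, W- = 19, W = min = 19, p = 0.677332, fail to reject H0.


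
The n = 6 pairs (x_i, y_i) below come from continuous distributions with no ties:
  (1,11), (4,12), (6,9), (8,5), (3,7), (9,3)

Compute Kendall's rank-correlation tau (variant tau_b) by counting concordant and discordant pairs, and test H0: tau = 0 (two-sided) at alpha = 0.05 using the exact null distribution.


Step 1: Enumerate the 15 unordered pairs (i,j) with i<j and classify each by sign(x_j-x_i) * sign(y_j-y_i).
  (1,2):dx=+3,dy=+1->C; (1,3):dx=+5,dy=-2->D; (1,4):dx=+7,dy=-6->D; (1,5):dx=+2,dy=-4->D
  (1,6):dx=+8,dy=-8->D; (2,3):dx=+2,dy=-3->D; (2,4):dx=+4,dy=-7->D; (2,5):dx=-1,dy=-5->C
  (2,6):dx=+5,dy=-9->D; (3,4):dx=+2,dy=-4->D; (3,5):dx=-3,dy=-2->C; (3,6):dx=+3,dy=-6->D
  (4,5):dx=-5,dy=+2->D; (4,6):dx=+1,dy=-2->D; (5,6):dx=+6,dy=-4->D
Step 2: C = 3, D = 12, total pairs = 15.
Step 3: tau = (C - D)/(n(n-1)/2) = (3 - 12)/15 = -0.600000.
Step 4: Exact two-sided p-value (enumerate n! = 720 permutations of y under H0): p = 0.136111.
Step 5: alpha = 0.05. fail to reject H0.

tau_b = -0.6000 (C=3, D=12), p = 0.136111, fail to reject H0.


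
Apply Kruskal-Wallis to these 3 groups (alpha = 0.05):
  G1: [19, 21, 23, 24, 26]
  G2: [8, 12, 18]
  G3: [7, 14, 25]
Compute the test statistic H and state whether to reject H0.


Step 1: Combine all N = 11 observations and assign midranks.
sorted (value, group, rank): (7,G3,1), (8,G2,2), (12,G2,3), (14,G3,4), (18,G2,5), (19,G1,6), (21,G1,7), (23,G1,8), (24,G1,9), (25,G3,10), (26,G1,11)
Step 2: Sum ranks within each group.
R_1 = 41 (n_1 = 5)
R_2 = 10 (n_2 = 3)
R_3 = 15 (n_3 = 3)
Step 3: H = 12/(N(N+1)) * sum(R_i^2/n_i) - 3(N+1)
     = 12/(11*12) * (41^2/5 + 10^2/3 + 15^2/3) - 3*12
     = 0.090909 * 444.533 - 36
     = 4.412121.
Step 4: No ties, so H is used without correction.
Step 5: Under H0, H ~ chi^2(2); p-value = 0.110134.
Step 6: alpha = 0.05. fail to reject H0.

H = 4.4121, df = 2, p = 0.110134, fail to reject H0.


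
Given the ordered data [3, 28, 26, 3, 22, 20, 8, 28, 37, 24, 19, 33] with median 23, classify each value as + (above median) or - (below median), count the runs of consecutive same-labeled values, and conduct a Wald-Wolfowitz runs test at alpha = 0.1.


Step 1: Compute median = 23; label A = above, B = below.
Labels in order: BAABBBBAAABA  (n_A = 6, n_B = 6)
Step 2: Count runs R = 6.
Step 3: Under H0 (random ordering), E[R] = 2*n_A*n_B/(n_A+n_B) + 1 = 2*6*6/12 + 1 = 7.0000.
        Var[R] = 2*n_A*n_B*(2*n_A*n_B - n_A - n_B) / ((n_A+n_B)^2 * (n_A+n_B-1)) = 4320/1584 = 2.7273.
        SD[R] = 1.6514.
Step 4: Continuity-corrected z = (R + 0.5 - E[R]) / SD[R] = (6 + 0.5 - 7.0000) / 1.6514 = -0.3028.
Step 5: Two-sided p-value via normal approximation = 2*(1 - Phi(|z|)) = 0.762069.
Step 6: alpha = 0.1. fail to reject H0.

R = 6, z = -0.3028, p = 0.762069, fail to reject H0.


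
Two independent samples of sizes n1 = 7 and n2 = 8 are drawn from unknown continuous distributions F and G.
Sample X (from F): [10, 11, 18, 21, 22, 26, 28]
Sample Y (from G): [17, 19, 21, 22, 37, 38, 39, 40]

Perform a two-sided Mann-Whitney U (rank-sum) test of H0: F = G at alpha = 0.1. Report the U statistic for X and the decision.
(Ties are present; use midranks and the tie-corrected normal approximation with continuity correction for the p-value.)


Step 1: Combine and sort all 15 observations; assign midranks.
sorted (value, group): (10,X), (11,X), (17,Y), (18,X), (19,Y), (21,X), (21,Y), (22,X), (22,Y), (26,X), (28,X), (37,Y), (38,Y), (39,Y), (40,Y)
ranks: 10->1, 11->2, 17->3, 18->4, 19->5, 21->6.5, 21->6.5, 22->8.5, 22->8.5, 26->10, 28->11, 37->12, 38->13, 39->14, 40->15
Step 2: Rank sum for X: R1 = 1 + 2 + 4 + 6.5 + 8.5 + 10 + 11 = 43.
Step 3: U_X = R1 - n1(n1+1)/2 = 43 - 7*8/2 = 43 - 28 = 15.
       U_Y = n1*n2 - U_X = 56 - 15 = 41.
Step 4: Ties are present, so use the tie-corrected normal approximation (with continuity correction) for the p-value.
Step 5: p-value = 0.147286; compare to alpha = 0.1. fail to reject H0.

U_X = 15, p = 0.147286, fail to reject H0 at alpha = 0.1.


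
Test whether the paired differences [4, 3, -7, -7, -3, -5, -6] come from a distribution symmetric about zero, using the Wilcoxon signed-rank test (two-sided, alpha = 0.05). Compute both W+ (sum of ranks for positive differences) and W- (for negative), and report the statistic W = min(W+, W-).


Step 1: Drop any zero differences (none here) and take |d_i|.
|d| = [4, 3, 7, 7, 3, 5, 6]
Step 2: Midrank |d_i| (ties get averaged ranks).
ranks: |4|->3, |3|->1.5, |7|->6.5, |7|->6.5, |3|->1.5, |5|->4, |6|->5
Step 3: Attach original signs; sum ranks with positive sign and with negative sign.
W+ = 3 + 1.5 = 4.5
W- = 6.5 + 6.5 + 1.5 + 4 + 5 = 23.5
(Check: W+ + W- = 28 should equal n(n+1)/2 = 28.)
Step 4: Test statistic W = min(W+, W-) = 4.5.
Step 5: Ties in |d|, so use the tie-corrected normal approximation.
        E[W] = n(n+1)/4 = 7*8/4 = 14.
        Tie groups: |d|=3 (t=2), |d|=7 (t=2); sum(t^3 - t) = 12.
        Var[W] = n(n+1)(2n+1)/24 - sum(t^3-t)/48 = 840/24 - 12/48 = 34.75.
        z = (W - E[W]) / sqrt(Var[W]) = (4.5 - 14) / 5.8949 = -1.6116.
        Two-sided p = 2*Phi(z) = 0.107058.
Step 6: alpha = 0.05. fail to reject H0.

W+ = 4.5, W- = 23.5, W = min = 4.5, p = 0.107058, fail to reject H0.


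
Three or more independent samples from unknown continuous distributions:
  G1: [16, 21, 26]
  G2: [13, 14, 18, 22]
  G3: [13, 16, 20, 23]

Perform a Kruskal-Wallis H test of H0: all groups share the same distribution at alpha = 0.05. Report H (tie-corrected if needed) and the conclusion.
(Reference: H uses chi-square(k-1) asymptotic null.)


Step 1: Combine all N = 11 observations and assign midranks.
sorted (value, group, rank): (13,G2,1.5), (13,G3,1.5), (14,G2,3), (16,G1,4.5), (16,G3,4.5), (18,G2,6), (20,G3,7), (21,G1,8), (22,G2,9), (23,G3,10), (26,G1,11)
Step 2: Sum ranks within each group.
R_1 = 23.5 (n_1 = 3)
R_2 = 19.5 (n_2 = 4)
R_3 = 23 (n_3 = 4)
Step 3: H = 12/(N(N+1)) * sum(R_i^2/n_i) - 3(N+1)
     = 12/(11*12) * (23.5^2/3 + 19.5^2/4 + 23^2/4) - 3*12
     = 0.090909 * 411.396 - 36
     = 1.399621.
Step 4: Ties present; correction factor C = 1 - 12/(11^3 - 11) = 0.990909. Corrected H = 1.399621 / 0.990909 = 1.412462.
Step 5: Under H0, H ~ chi^2(2); p-value = 0.493501.
Step 6: alpha = 0.05. fail to reject H0.

H = 1.4125, df = 2, p = 0.493501, fail to reject H0.


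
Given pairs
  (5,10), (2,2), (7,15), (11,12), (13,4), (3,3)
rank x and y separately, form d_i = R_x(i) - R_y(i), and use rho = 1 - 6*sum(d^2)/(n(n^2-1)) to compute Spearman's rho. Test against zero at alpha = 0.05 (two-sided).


Step 1: Rank x and y separately (midranks; no ties here).
rank(x): 5->3, 2->1, 7->4, 11->5, 13->6, 3->2
rank(y): 10->4, 2->1, 15->6, 12->5, 4->3, 3->2
Step 2: d_i = R_x(i) - R_y(i); compute d_i^2.
  (3-4)^2=1, (1-1)^2=0, (4-6)^2=4, (5-5)^2=0, (6-3)^2=9, (2-2)^2=0
sum(d^2) = 14.
Step 3: rho = 1 - 6*14 / (6*(6^2 - 1)) = 1 - 84/210 = 0.600000.
Step 4: Under H0, t = rho * sqrt((n-2)/(1-rho^2)) = 1.5000 ~ t(4).
Step 5: Two-sided p-value from the t-distribution with 4 df = 0.208000.
Step 6: alpha = 0.05. fail to reject H0.

rho = 0.6000, p = 0.208000, fail to reject H0 at alpha = 0.05.


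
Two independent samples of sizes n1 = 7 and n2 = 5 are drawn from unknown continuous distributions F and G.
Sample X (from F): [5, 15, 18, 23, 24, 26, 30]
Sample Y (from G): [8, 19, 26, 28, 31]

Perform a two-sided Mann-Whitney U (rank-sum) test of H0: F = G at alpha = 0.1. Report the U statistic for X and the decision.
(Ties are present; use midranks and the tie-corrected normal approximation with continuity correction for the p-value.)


Step 1: Combine and sort all 12 observations; assign midranks.
sorted (value, group): (5,X), (8,Y), (15,X), (18,X), (19,Y), (23,X), (24,X), (26,X), (26,Y), (28,Y), (30,X), (31,Y)
ranks: 5->1, 8->2, 15->3, 18->4, 19->5, 23->6, 24->7, 26->8.5, 26->8.5, 28->10, 30->11, 31->12
Step 2: Rank sum for X: R1 = 1 + 3 + 4 + 6 + 7 + 8.5 + 11 = 40.5.
Step 3: U_X = R1 - n1(n1+1)/2 = 40.5 - 7*8/2 = 40.5 - 28 = 12.5.
       U_Y = n1*n2 - U_X = 35 - 12.5 = 22.5.
Step 4: Ties are present, so use the tie-corrected normal approximation (with continuity correction) for the p-value.
Step 5: p-value = 0.464120; compare to alpha = 0.1. fail to reject H0.

U_X = 12.5, p = 0.464120, fail to reject H0 at alpha = 0.1.


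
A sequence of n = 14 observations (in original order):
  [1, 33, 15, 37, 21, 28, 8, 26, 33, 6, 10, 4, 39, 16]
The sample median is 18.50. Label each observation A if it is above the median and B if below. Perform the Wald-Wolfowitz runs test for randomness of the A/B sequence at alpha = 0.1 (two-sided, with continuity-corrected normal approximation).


Step 1: Compute median = 18.50; label A = above, B = below.
Labels in order: BABAAABAABBBAB  (n_A = 7, n_B = 7)
Step 2: Count runs R = 9.
Step 3: Under H0 (random ordering), E[R] = 2*n_A*n_B/(n_A+n_B) + 1 = 2*7*7/14 + 1 = 8.0000.
        Var[R] = 2*n_A*n_B*(2*n_A*n_B - n_A - n_B) / ((n_A+n_B)^2 * (n_A+n_B-1)) = 8232/2548 = 3.2308.
        SD[R] = 1.7974.
Step 4: Continuity-corrected z = (R - 0.5 - E[R]) / SD[R] = (9 - 0.5 - 8.0000) / 1.7974 = 0.2782.
Step 5: Two-sided p-value via normal approximation = 2*(1 - Phi(|z|)) = 0.780879.
Step 6: alpha = 0.1. fail to reject H0.

R = 9, z = 0.2782, p = 0.780879, fail to reject H0.


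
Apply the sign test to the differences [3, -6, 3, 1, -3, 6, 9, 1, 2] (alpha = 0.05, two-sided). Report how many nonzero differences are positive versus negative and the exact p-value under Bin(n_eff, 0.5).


Step 1: Discard zero differences. Original n = 9; n_eff = number of nonzero differences = 9.
Nonzero differences (with sign): +3, -6, +3, +1, -3, +6, +9, +1, +2
Step 2: Count signs: positive = 7, negative = 2.
Step 3: Under H0: P(positive) = 0.5, so the number of positives S ~ Bin(9, 0.5).
Step 4: Two-sided exact p-value = sum of Bin(9,0.5) probabilities at or below the observed probability = 0.179688.
Step 5: alpha = 0.05. fail to reject H0.

n_eff = 9, pos = 7, neg = 2, p = 0.179688, fail to reject H0.


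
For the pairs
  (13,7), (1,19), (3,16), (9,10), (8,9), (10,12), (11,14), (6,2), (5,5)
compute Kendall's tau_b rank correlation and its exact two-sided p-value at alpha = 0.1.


Step 1: Enumerate the 36 unordered pairs (i,j) with i<j and classify each by sign(x_j-x_i) * sign(y_j-y_i).
  (1,2):dx=-12,dy=+12->D; (1,3):dx=-10,dy=+9->D; (1,4):dx=-4,dy=+3->D; (1,5):dx=-5,dy=+2->D
  (1,6):dx=-3,dy=+5->D; (1,7):dx=-2,dy=+7->D; (1,8):dx=-7,dy=-5->C; (1,9):dx=-8,dy=-2->C
  (2,3):dx=+2,dy=-3->D; (2,4):dx=+8,dy=-9->D; (2,5):dx=+7,dy=-10->D; (2,6):dx=+9,dy=-7->D
  (2,7):dx=+10,dy=-5->D; (2,8):dx=+5,dy=-17->D; (2,9):dx=+4,dy=-14->D; (3,4):dx=+6,dy=-6->D
  (3,5):dx=+5,dy=-7->D; (3,6):dx=+7,dy=-4->D; (3,7):dx=+8,dy=-2->D; (3,8):dx=+3,dy=-14->D
  (3,9):dx=+2,dy=-11->D; (4,5):dx=-1,dy=-1->C; (4,6):dx=+1,dy=+2->C; (4,7):dx=+2,dy=+4->C
  (4,8):dx=-3,dy=-8->C; (4,9):dx=-4,dy=-5->C; (5,6):dx=+2,dy=+3->C; (5,7):dx=+3,dy=+5->C
  (5,8):dx=-2,dy=-7->C; (5,9):dx=-3,dy=-4->C; (6,7):dx=+1,dy=+2->C; (6,8):dx=-4,dy=-10->C
  (6,9):dx=-5,dy=-7->C; (7,8):dx=-5,dy=-12->C; (7,9):dx=-6,dy=-9->C; (8,9):dx=-1,dy=+3->D
Step 2: C = 16, D = 20, total pairs = 36.
Step 3: tau = (C - D)/(n(n-1)/2) = (16 - 20)/36 = -0.111111.
Step 4: Exact two-sided p-value (enumerate n! = 362880 permutations of y under H0): p = 0.761414.
Step 5: alpha = 0.1. fail to reject H0.

tau_b = -0.1111 (C=16, D=20), p = 0.761414, fail to reject H0.


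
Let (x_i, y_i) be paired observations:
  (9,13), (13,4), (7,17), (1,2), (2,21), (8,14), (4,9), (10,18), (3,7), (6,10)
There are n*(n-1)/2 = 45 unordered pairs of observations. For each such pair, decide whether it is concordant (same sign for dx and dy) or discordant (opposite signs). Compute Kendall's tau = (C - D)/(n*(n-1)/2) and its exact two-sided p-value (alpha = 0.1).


Step 1: Enumerate the 45 unordered pairs (i,j) with i<j and classify each by sign(x_j-x_i) * sign(y_j-y_i).
  (1,2):dx=+4,dy=-9->D; (1,3):dx=-2,dy=+4->D; (1,4):dx=-8,dy=-11->C; (1,5):dx=-7,dy=+8->D
  (1,6):dx=-1,dy=+1->D; (1,7):dx=-5,dy=-4->C; (1,8):dx=+1,dy=+5->C; (1,9):dx=-6,dy=-6->C
  (1,10):dx=-3,dy=-3->C; (2,3):dx=-6,dy=+13->D; (2,4):dx=-12,dy=-2->C; (2,5):dx=-11,dy=+17->D
  (2,6):dx=-5,dy=+10->D; (2,7):dx=-9,dy=+5->D; (2,8):dx=-3,dy=+14->D; (2,9):dx=-10,dy=+3->D
  (2,10):dx=-7,dy=+6->D; (3,4):dx=-6,dy=-15->C; (3,5):dx=-5,dy=+4->D; (3,6):dx=+1,dy=-3->D
  (3,7):dx=-3,dy=-8->C; (3,8):dx=+3,dy=+1->C; (3,9):dx=-4,dy=-10->C; (3,10):dx=-1,dy=-7->C
  (4,5):dx=+1,dy=+19->C; (4,6):dx=+7,dy=+12->C; (4,7):dx=+3,dy=+7->C; (4,8):dx=+9,dy=+16->C
  (4,9):dx=+2,dy=+5->C; (4,10):dx=+5,dy=+8->C; (5,6):dx=+6,dy=-7->D; (5,7):dx=+2,dy=-12->D
  (5,8):dx=+8,dy=-3->D; (5,9):dx=+1,dy=-14->D; (5,10):dx=+4,dy=-11->D; (6,7):dx=-4,dy=-5->C
  (6,8):dx=+2,dy=+4->C; (6,9):dx=-5,dy=-7->C; (6,10):dx=-2,dy=-4->C; (7,8):dx=+6,dy=+9->C
  (7,9):dx=-1,dy=-2->C; (7,10):dx=+2,dy=+1->C; (8,9):dx=-7,dy=-11->C; (8,10):dx=-4,dy=-8->C
  (9,10):dx=+3,dy=+3->C
Step 2: C = 27, D = 18, total pairs = 45.
Step 3: tau = (C - D)/(n(n-1)/2) = (27 - 18)/45 = 0.200000.
Step 4: Exact two-sided p-value (enumerate n! = 3628800 permutations of y under H0): p = 0.484313.
Step 5: alpha = 0.1. fail to reject H0.

tau_b = 0.2000 (C=27, D=18), p = 0.484313, fail to reject H0.


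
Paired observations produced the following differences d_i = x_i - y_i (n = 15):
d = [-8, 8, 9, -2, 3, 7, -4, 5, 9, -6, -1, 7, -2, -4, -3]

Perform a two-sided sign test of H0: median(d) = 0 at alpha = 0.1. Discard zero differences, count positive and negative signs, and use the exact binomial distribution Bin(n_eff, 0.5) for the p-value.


Step 1: Discard zero differences. Original n = 15; n_eff = number of nonzero differences = 15.
Nonzero differences (with sign): -8, +8, +9, -2, +3, +7, -4, +5, +9, -6, -1, +7, -2, -4, -3
Step 2: Count signs: positive = 7, negative = 8.
Step 3: Under H0: P(positive) = 0.5, so the number of positives S ~ Bin(15, 0.5).
Step 4: Two-sided exact p-value = sum of Bin(15,0.5) probabilities at or below the observed probability = 1.000000.
Step 5: alpha = 0.1. fail to reject H0.

n_eff = 15, pos = 7, neg = 8, p = 1.000000, fail to reject H0.


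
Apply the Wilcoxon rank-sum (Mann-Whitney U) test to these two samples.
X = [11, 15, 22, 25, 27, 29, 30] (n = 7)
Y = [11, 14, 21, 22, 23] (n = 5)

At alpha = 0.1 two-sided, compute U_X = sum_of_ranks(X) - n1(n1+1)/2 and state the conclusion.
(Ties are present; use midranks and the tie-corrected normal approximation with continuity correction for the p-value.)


Step 1: Combine and sort all 12 observations; assign midranks.
sorted (value, group): (11,X), (11,Y), (14,Y), (15,X), (21,Y), (22,X), (22,Y), (23,Y), (25,X), (27,X), (29,X), (30,X)
ranks: 11->1.5, 11->1.5, 14->3, 15->4, 21->5, 22->6.5, 22->6.5, 23->8, 25->9, 27->10, 29->11, 30->12
Step 2: Rank sum for X: R1 = 1.5 + 4 + 6.5 + 9 + 10 + 11 + 12 = 54.
Step 3: U_X = R1 - n1(n1+1)/2 = 54 - 7*8/2 = 54 - 28 = 26.
       U_Y = n1*n2 - U_X = 35 - 26 = 9.
Step 4: Ties are present, so use the tie-corrected normal approximation (with continuity correction) for the p-value.
Step 5: p-value = 0.192314; compare to alpha = 0.1. fail to reject H0.

U_X = 26, p = 0.192314, fail to reject H0 at alpha = 0.1.


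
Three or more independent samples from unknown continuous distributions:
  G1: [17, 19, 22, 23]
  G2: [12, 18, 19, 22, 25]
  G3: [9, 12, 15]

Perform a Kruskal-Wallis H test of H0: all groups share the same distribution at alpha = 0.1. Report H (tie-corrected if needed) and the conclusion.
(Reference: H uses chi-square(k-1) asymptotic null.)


Step 1: Combine all N = 12 observations and assign midranks.
sorted (value, group, rank): (9,G3,1), (12,G2,2.5), (12,G3,2.5), (15,G3,4), (17,G1,5), (18,G2,6), (19,G1,7.5), (19,G2,7.5), (22,G1,9.5), (22,G2,9.5), (23,G1,11), (25,G2,12)
Step 2: Sum ranks within each group.
R_1 = 33 (n_1 = 4)
R_2 = 37.5 (n_2 = 5)
R_3 = 7.5 (n_3 = 3)
Step 3: H = 12/(N(N+1)) * sum(R_i^2/n_i) - 3(N+1)
     = 12/(12*13) * (33^2/4 + 37.5^2/5 + 7.5^2/3) - 3*13
     = 0.076923 * 572.25 - 39
     = 5.019231.
Step 4: Ties present; correction factor C = 1 - 18/(12^3 - 12) = 0.989510. Corrected H = 5.019231 / 0.989510 = 5.072438.
Step 5: Under H0, H ~ chi^2(2); p-value = 0.079165.
Step 6: alpha = 0.1. reject H0.

H = 5.0724, df = 2, p = 0.079165, reject H0.


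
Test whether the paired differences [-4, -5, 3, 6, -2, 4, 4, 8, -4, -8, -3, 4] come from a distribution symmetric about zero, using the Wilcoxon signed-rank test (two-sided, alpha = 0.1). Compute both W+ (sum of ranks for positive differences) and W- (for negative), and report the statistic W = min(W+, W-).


Step 1: Drop any zero differences (none here) and take |d_i|.
|d| = [4, 5, 3, 6, 2, 4, 4, 8, 4, 8, 3, 4]
Step 2: Midrank |d_i| (ties get averaged ranks).
ranks: |4|->6, |5|->9, |3|->2.5, |6|->10, |2|->1, |4|->6, |4|->6, |8|->11.5, |4|->6, |8|->11.5, |3|->2.5, |4|->6
Step 3: Attach original signs; sum ranks with positive sign and with negative sign.
W+ = 2.5 + 10 + 6 + 6 + 11.5 + 6 = 42
W- = 6 + 9 + 1 + 6 + 11.5 + 2.5 = 36
(Check: W+ + W- = 78 should equal n(n+1)/2 = 78.)
Step 4: Test statistic W = min(W+, W-) = 36.
Step 5: Ties in |d|, so use the tie-corrected normal approximation.
        E[W] = n(n+1)/4 = 12*13/4 = 39.
        Tie groups: |d|=3 (t=2), |d|=4 (t=5), |d|=8 (t=2); sum(t^3 - t) = 132.
        Var[W] = n(n+1)(2n+1)/24 - sum(t^3-t)/48 = 3900/24 - 132/48 = 159.75.
        z = (W - E[W]) / sqrt(Var[W]) = (36 - 39) / 12.6392 = -0.2374.
        Two-sided p = 2*Phi(z) = 0.812380.
Step 6: alpha = 0.1. fail to reject H0.

W+ = 42, W- = 36, W = min = 36, p = 0.812380, fail to reject H0.


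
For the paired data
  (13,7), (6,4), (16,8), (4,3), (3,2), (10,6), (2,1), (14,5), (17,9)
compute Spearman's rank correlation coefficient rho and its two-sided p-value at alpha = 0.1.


Step 1: Rank x and y separately (midranks; no ties here).
rank(x): 13->6, 6->4, 16->8, 4->3, 3->2, 10->5, 2->1, 14->7, 17->9
rank(y): 7->7, 4->4, 8->8, 3->3, 2->2, 6->6, 1->1, 5->5, 9->9
Step 2: d_i = R_x(i) - R_y(i); compute d_i^2.
  (6-7)^2=1, (4-4)^2=0, (8-8)^2=0, (3-3)^2=0, (2-2)^2=0, (5-6)^2=1, (1-1)^2=0, (7-5)^2=4, (9-9)^2=0
sum(d^2) = 6.
Step 3: rho = 1 - 6*6 / (9*(9^2 - 1)) = 1 - 36/720 = 0.950000.
Step 4: Under H0, t = rho * sqrt((n-2)/(1-rho^2)) = 8.0495 ~ t(7).
Step 5: Two-sided p-value from the t-distribution with 7 df = 0.000088.
Step 6: alpha = 0.1. reject H0.

rho = 0.9500, p = 0.000088, reject H0 at alpha = 0.1.


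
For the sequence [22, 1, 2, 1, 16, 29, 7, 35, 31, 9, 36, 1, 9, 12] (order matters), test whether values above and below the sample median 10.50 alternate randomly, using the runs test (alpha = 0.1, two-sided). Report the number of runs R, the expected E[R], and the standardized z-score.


Step 1: Compute median = 10.50; label A = above, B = below.
Labels in order: ABBBAABAABABBA  (n_A = 7, n_B = 7)
Step 2: Count runs R = 9.
Step 3: Under H0 (random ordering), E[R] = 2*n_A*n_B/(n_A+n_B) + 1 = 2*7*7/14 + 1 = 8.0000.
        Var[R] = 2*n_A*n_B*(2*n_A*n_B - n_A - n_B) / ((n_A+n_B)^2 * (n_A+n_B-1)) = 8232/2548 = 3.2308.
        SD[R] = 1.7974.
Step 4: Continuity-corrected z = (R - 0.5 - E[R]) / SD[R] = (9 - 0.5 - 8.0000) / 1.7974 = 0.2782.
Step 5: Two-sided p-value via normal approximation = 2*(1 - Phi(|z|)) = 0.780879.
Step 6: alpha = 0.1. fail to reject H0.

R = 9, z = 0.2782, p = 0.780879, fail to reject H0.


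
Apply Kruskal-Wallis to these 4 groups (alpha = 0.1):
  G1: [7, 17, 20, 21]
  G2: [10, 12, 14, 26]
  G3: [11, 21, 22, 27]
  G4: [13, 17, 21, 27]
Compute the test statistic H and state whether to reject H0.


Step 1: Combine all N = 16 observations and assign midranks.
sorted (value, group, rank): (7,G1,1), (10,G2,2), (11,G3,3), (12,G2,4), (13,G4,5), (14,G2,6), (17,G1,7.5), (17,G4,7.5), (20,G1,9), (21,G1,11), (21,G3,11), (21,G4,11), (22,G3,13), (26,G2,14), (27,G3,15.5), (27,G4,15.5)
Step 2: Sum ranks within each group.
R_1 = 28.5 (n_1 = 4)
R_2 = 26 (n_2 = 4)
R_3 = 42.5 (n_3 = 4)
R_4 = 39 (n_4 = 4)
Step 3: H = 12/(N(N+1)) * sum(R_i^2/n_i) - 3(N+1)
     = 12/(16*17) * (28.5^2/4 + 26^2/4 + 42.5^2/4 + 39^2/4) - 3*17
     = 0.044118 * 1203.88 - 51
     = 2.112132.
Step 4: Ties present; correction factor C = 1 - 36/(16^3 - 16) = 0.991176. Corrected H = 2.112132 / 0.991176 = 2.130935.
Step 5: Under H0, H ~ chi^2(3); p-value = 0.545680.
Step 6: alpha = 0.1. fail to reject H0.

H = 2.1309, df = 3, p = 0.545680, fail to reject H0.


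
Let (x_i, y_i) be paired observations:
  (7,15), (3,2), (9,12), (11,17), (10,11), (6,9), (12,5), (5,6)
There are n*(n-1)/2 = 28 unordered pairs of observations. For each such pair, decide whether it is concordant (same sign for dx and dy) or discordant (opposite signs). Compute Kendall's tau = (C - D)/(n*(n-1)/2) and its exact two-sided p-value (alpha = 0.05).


Step 1: Enumerate the 28 unordered pairs (i,j) with i<j and classify each by sign(x_j-x_i) * sign(y_j-y_i).
  (1,2):dx=-4,dy=-13->C; (1,3):dx=+2,dy=-3->D; (1,4):dx=+4,dy=+2->C; (1,5):dx=+3,dy=-4->D
  (1,6):dx=-1,dy=-6->C; (1,7):dx=+5,dy=-10->D; (1,8):dx=-2,dy=-9->C; (2,3):dx=+6,dy=+10->C
  (2,4):dx=+8,dy=+15->C; (2,5):dx=+7,dy=+9->C; (2,6):dx=+3,dy=+7->C; (2,7):dx=+9,dy=+3->C
  (2,8):dx=+2,dy=+4->C; (3,4):dx=+2,dy=+5->C; (3,5):dx=+1,dy=-1->D; (3,6):dx=-3,dy=-3->C
  (3,7):dx=+3,dy=-7->D; (3,8):dx=-4,dy=-6->C; (4,5):dx=-1,dy=-6->C; (4,6):dx=-5,dy=-8->C
  (4,7):dx=+1,dy=-12->D; (4,8):dx=-6,dy=-11->C; (5,6):dx=-4,dy=-2->C; (5,7):dx=+2,dy=-6->D
  (5,8):dx=-5,dy=-5->C; (6,7):dx=+6,dy=-4->D; (6,8):dx=-1,dy=-3->C; (7,8):dx=-7,dy=+1->D
Step 2: C = 19, D = 9, total pairs = 28.
Step 3: tau = (C - D)/(n(n-1)/2) = (19 - 9)/28 = 0.357143.
Step 4: Exact two-sided p-value (enumerate n! = 40320 permutations of y under H0): p = 0.275099.
Step 5: alpha = 0.05. fail to reject H0.

tau_b = 0.3571 (C=19, D=9), p = 0.275099, fail to reject H0.


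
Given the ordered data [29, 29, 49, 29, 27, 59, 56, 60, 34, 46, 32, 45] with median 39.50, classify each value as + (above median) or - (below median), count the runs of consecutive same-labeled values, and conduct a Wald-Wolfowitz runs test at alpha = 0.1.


Step 1: Compute median = 39.50; label A = above, B = below.
Labels in order: BBABBAAABABA  (n_A = 6, n_B = 6)
Step 2: Count runs R = 8.
Step 3: Under H0 (random ordering), E[R] = 2*n_A*n_B/(n_A+n_B) + 1 = 2*6*6/12 + 1 = 7.0000.
        Var[R] = 2*n_A*n_B*(2*n_A*n_B - n_A - n_B) / ((n_A+n_B)^2 * (n_A+n_B-1)) = 4320/1584 = 2.7273.
        SD[R] = 1.6514.
Step 4: Continuity-corrected z = (R - 0.5 - E[R]) / SD[R] = (8 - 0.5 - 7.0000) / 1.6514 = 0.3028.
Step 5: Two-sided p-value via normal approximation = 2*(1 - Phi(|z|)) = 0.762069.
Step 6: alpha = 0.1. fail to reject H0.

R = 8, z = 0.3028, p = 0.762069, fail to reject H0.


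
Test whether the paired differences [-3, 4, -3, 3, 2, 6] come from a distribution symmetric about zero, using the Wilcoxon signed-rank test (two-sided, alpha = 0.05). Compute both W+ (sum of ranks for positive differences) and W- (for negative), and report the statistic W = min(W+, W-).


Step 1: Drop any zero differences (none here) and take |d_i|.
|d| = [3, 4, 3, 3, 2, 6]
Step 2: Midrank |d_i| (ties get averaged ranks).
ranks: |3|->3, |4|->5, |3|->3, |3|->3, |2|->1, |6|->6
Step 3: Attach original signs; sum ranks with positive sign and with negative sign.
W+ = 5 + 3 + 1 + 6 = 15
W- = 3 + 3 = 6
(Check: W+ + W- = 21 should equal n(n+1)/2 = 21.)
Step 4: Test statistic W = min(W+, W-) = 6.
Step 5: Ties in |d|, so use the tie-corrected normal approximation.
        E[W] = n(n+1)/4 = 6*7/4 = 10.5.
        Tie groups: |d|=3 (t=3); sum(t^3 - t) = 24.
        Var[W] = n(n+1)(2n+1)/24 - sum(t^3-t)/48 = 546/24 - 24/48 = 22.25.
        z = (W - E[W]) / sqrt(Var[W]) = (6 - 10.5) / 4.7170 = -0.9540.
        Two-sided p = 2*Phi(z) = 0.340085.
Step 6: alpha = 0.05. fail to reject H0.

W+ = 15, W- = 6, W = min = 6, p = 0.340085, fail to reject H0.


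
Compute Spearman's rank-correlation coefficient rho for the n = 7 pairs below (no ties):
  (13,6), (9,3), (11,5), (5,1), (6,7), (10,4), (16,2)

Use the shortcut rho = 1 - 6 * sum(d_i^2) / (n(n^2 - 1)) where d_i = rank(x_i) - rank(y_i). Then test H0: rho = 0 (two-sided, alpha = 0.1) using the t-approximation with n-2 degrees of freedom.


Step 1: Rank x and y separately (midranks; no ties here).
rank(x): 13->6, 9->3, 11->5, 5->1, 6->2, 10->4, 16->7
rank(y): 6->6, 3->3, 5->5, 1->1, 7->7, 4->4, 2->2
Step 2: d_i = R_x(i) - R_y(i); compute d_i^2.
  (6-6)^2=0, (3-3)^2=0, (5-5)^2=0, (1-1)^2=0, (2-7)^2=25, (4-4)^2=0, (7-2)^2=25
sum(d^2) = 50.
Step 3: rho = 1 - 6*50 / (7*(7^2 - 1)) = 1 - 300/336 = 0.107143.
Step 4: Under H0, t = rho * sqrt((n-2)/(1-rho^2)) = 0.2410 ~ t(5).
Step 5: Two-sided p-value from the t-distribution with 5 df = 0.819151.
Step 6: alpha = 0.1. fail to reject H0.

rho = 0.1071, p = 0.819151, fail to reject H0 at alpha = 0.1.


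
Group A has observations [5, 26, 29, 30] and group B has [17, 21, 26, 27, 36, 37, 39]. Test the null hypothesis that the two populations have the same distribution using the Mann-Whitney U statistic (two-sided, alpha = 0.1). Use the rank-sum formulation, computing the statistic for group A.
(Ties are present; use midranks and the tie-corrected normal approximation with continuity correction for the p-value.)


Step 1: Combine and sort all 11 observations; assign midranks.
sorted (value, group): (5,X), (17,Y), (21,Y), (26,X), (26,Y), (27,Y), (29,X), (30,X), (36,Y), (37,Y), (39,Y)
ranks: 5->1, 17->2, 21->3, 26->4.5, 26->4.5, 27->6, 29->7, 30->8, 36->9, 37->10, 39->11
Step 2: Rank sum for X: R1 = 1 + 4.5 + 7 + 8 = 20.5.
Step 3: U_X = R1 - n1(n1+1)/2 = 20.5 - 4*5/2 = 20.5 - 10 = 10.5.
       U_Y = n1*n2 - U_X = 28 - 10.5 = 17.5.
Step 4: Ties are present, so use the tie-corrected normal approximation (with continuity correction) for the p-value.
Step 5: p-value = 0.569872; compare to alpha = 0.1. fail to reject H0.

U_X = 10.5, p = 0.569872, fail to reject H0 at alpha = 0.1.


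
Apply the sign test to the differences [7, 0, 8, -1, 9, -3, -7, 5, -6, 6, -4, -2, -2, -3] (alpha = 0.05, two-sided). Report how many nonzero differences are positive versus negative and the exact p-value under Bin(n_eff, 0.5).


Step 1: Discard zero differences. Original n = 14; n_eff = number of nonzero differences = 13.
Nonzero differences (with sign): +7, +8, -1, +9, -3, -7, +5, -6, +6, -4, -2, -2, -3
Step 2: Count signs: positive = 5, negative = 8.
Step 3: Under H0: P(positive) = 0.5, so the number of positives S ~ Bin(13, 0.5).
Step 4: Two-sided exact p-value = sum of Bin(13,0.5) probabilities at or below the observed probability = 0.581055.
Step 5: alpha = 0.05. fail to reject H0.

n_eff = 13, pos = 5, neg = 8, p = 0.581055, fail to reject H0.


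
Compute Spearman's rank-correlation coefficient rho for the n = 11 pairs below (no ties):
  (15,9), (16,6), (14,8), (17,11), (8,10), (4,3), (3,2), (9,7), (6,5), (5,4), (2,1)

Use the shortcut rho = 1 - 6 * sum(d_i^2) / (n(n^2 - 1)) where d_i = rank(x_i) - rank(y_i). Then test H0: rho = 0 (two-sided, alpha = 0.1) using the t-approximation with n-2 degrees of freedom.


Step 1: Rank x and y separately (midranks; no ties here).
rank(x): 15->9, 16->10, 14->8, 17->11, 8->6, 4->3, 3->2, 9->7, 6->5, 5->4, 2->1
rank(y): 9->9, 6->6, 8->8, 11->11, 10->10, 3->3, 2->2, 7->7, 5->5, 4->4, 1->1
Step 2: d_i = R_x(i) - R_y(i); compute d_i^2.
  (9-9)^2=0, (10-6)^2=16, (8-8)^2=0, (11-11)^2=0, (6-10)^2=16, (3-3)^2=0, (2-2)^2=0, (7-7)^2=0, (5-5)^2=0, (4-4)^2=0, (1-1)^2=0
sum(d^2) = 32.
Step 3: rho = 1 - 6*32 / (11*(11^2 - 1)) = 1 - 192/1320 = 0.854545.
Step 4: Under H0, t = rho * sqrt((n-2)/(1-rho^2)) = 4.9360 ~ t(9).
Step 5: Two-sided p-value from the t-distribution with 9 df = 0.000807.
Step 6: alpha = 0.1. reject H0.

rho = 0.8545, p = 0.000807, reject H0 at alpha = 0.1.


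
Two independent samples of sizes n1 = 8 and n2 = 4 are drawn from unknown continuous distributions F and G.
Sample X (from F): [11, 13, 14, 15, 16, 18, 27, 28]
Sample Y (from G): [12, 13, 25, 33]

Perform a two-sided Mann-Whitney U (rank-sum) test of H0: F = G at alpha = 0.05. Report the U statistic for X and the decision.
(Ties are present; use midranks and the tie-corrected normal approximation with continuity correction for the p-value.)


Step 1: Combine and sort all 12 observations; assign midranks.
sorted (value, group): (11,X), (12,Y), (13,X), (13,Y), (14,X), (15,X), (16,X), (18,X), (25,Y), (27,X), (28,X), (33,Y)
ranks: 11->1, 12->2, 13->3.5, 13->3.5, 14->5, 15->6, 16->7, 18->8, 25->9, 27->10, 28->11, 33->12
Step 2: Rank sum for X: R1 = 1 + 3.5 + 5 + 6 + 7 + 8 + 10 + 11 = 51.5.
Step 3: U_X = R1 - n1(n1+1)/2 = 51.5 - 8*9/2 = 51.5 - 36 = 15.5.
       U_Y = n1*n2 - U_X = 32 - 15.5 = 16.5.
Step 4: Ties are present, so use the tie-corrected normal approximation (with continuity correction) for the p-value.
Step 5: p-value = 1.000000; compare to alpha = 0.05. fail to reject H0.

U_X = 15.5, p = 1.000000, fail to reject H0 at alpha = 0.05.


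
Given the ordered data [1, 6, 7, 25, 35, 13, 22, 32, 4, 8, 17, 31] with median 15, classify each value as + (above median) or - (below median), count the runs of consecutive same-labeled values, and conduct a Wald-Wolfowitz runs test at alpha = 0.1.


Step 1: Compute median = 15; label A = above, B = below.
Labels in order: BBBAABAABBAA  (n_A = 6, n_B = 6)
Step 2: Count runs R = 6.
Step 3: Under H0 (random ordering), E[R] = 2*n_A*n_B/(n_A+n_B) + 1 = 2*6*6/12 + 1 = 7.0000.
        Var[R] = 2*n_A*n_B*(2*n_A*n_B - n_A - n_B) / ((n_A+n_B)^2 * (n_A+n_B-1)) = 4320/1584 = 2.7273.
        SD[R] = 1.6514.
Step 4: Continuity-corrected z = (R + 0.5 - E[R]) / SD[R] = (6 + 0.5 - 7.0000) / 1.6514 = -0.3028.
Step 5: Two-sided p-value via normal approximation = 2*(1 - Phi(|z|)) = 0.762069.
Step 6: alpha = 0.1. fail to reject H0.

R = 6, z = -0.3028, p = 0.762069, fail to reject H0.


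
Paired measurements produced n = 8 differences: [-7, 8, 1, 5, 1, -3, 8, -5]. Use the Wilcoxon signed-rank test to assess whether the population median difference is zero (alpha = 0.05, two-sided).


Step 1: Drop any zero differences (none here) and take |d_i|.
|d| = [7, 8, 1, 5, 1, 3, 8, 5]
Step 2: Midrank |d_i| (ties get averaged ranks).
ranks: |7|->6, |8|->7.5, |1|->1.5, |5|->4.5, |1|->1.5, |3|->3, |8|->7.5, |5|->4.5
Step 3: Attach original signs; sum ranks with positive sign and with negative sign.
W+ = 7.5 + 1.5 + 4.5 + 1.5 + 7.5 = 22.5
W- = 6 + 3 + 4.5 = 13.5
(Check: W+ + W- = 36 should equal n(n+1)/2 = 36.)
Step 4: Test statistic W = min(W+, W-) = 13.5.
Step 5: Ties in |d|, so use the tie-corrected normal approximation.
        E[W] = n(n+1)/4 = 8*9/4 = 18.
        Tie groups: |d|=1 (t=2), |d|=5 (t=2), |d|=8 (t=2); sum(t^3 - t) = 18.
        Var[W] = n(n+1)(2n+1)/24 - sum(t^3-t)/48 = 1224/24 - 18/48 = 50.625.
        z = (W - E[W]) / sqrt(Var[W]) = (13.5 - 18) / 7.1151 = -0.6325.
        Two-sided p = 2*Phi(z) = 0.527089.
Step 6: alpha = 0.05. fail to reject H0.

W+ = 22.5, W- = 13.5, W = min = 13.5, p = 0.527089, fail to reject H0.


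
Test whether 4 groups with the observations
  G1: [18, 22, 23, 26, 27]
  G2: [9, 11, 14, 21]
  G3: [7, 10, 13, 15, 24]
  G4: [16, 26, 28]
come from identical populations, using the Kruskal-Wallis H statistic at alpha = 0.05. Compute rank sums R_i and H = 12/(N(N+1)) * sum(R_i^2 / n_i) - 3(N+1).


Step 1: Combine all N = 17 observations and assign midranks.
sorted (value, group, rank): (7,G3,1), (9,G2,2), (10,G3,3), (11,G2,4), (13,G3,5), (14,G2,6), (15,G3,7), (16,G4,8), (18,G1,9), (21,G2,10), (22,G1,11), (23,G1,12), (24,G3,13), (26,G1,14.5), (26,G4,14.5), (27,G1,16), (28,G4,17)
Step 2: Sum ranks within each group.
R_1 = 62.5 (n_1 = 5)
R_2 = 22 (n_2 = 4)
R_3 = 29 (n_3 = 5)
R_4 = 39.5 (n_4 = 3)
Step 3: H = 12/(N(N+1)) * sum(R_i^2/n_i) - 3(N+1)
     = 12/(17*18) * (62.5^2/5 + 22^2/4 + 29^2/5 + 39.5^2/3) - 3*18
     = 0.039216 * 1590.53 - 54
     = 8.373856.
Step 4: Ties present; correction factor C = 1 - 6/(17^3 - 17) = 0.998775. Corrected H = 8.373856 / 0.998775 = 8.384131.
Step 5: Under H0, H ~ chi^2(3); p-value = 0.038705.
Step 6: alpha = 0.05. reject H0.

H = 8.3841, df = 3, p = 0.038705, reject H0.


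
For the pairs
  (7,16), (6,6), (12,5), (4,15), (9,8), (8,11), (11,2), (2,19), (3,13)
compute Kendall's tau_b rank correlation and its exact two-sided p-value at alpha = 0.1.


Step 1: Enumerate the 36 unordered pairs (i,j) with i<j and classify each by sign(x_j-x_i) * sign(y_j-y_i).
  (1,2):dx=-1,dy=-10->C; (1,3):dx=+5,dy=-11->D; (1,4):dx=-3,dy=-1->C; (1,5):dx=+2,dy=-8->D
  (1,6):dx=+1,dy=-5->D; (1,7):dx=+4,dy=-14->D; (1,8):dx=-5,dy=+3->D; (1,9):dx=-4,dy=-3->C
  (2,3):dx=+6,dy=-1->D; (2,4):dx=-2,dy=+9->D; (2,5):dx=+3,dy=+2->C; (2,6):dx=+2,dy=+5->C
  (2,7):dx=+5,dy=-4->D; (2,8):dx=-4,dy=+13->D; (2,9):dx=-3,dy=+7->D; (3,4):dx=-8,dy=+10->D
  (3,5):dx=-3,dy=+3->D; (3,6):dx=-4,dy=+6->D; (3,7):dx=-1,dy=-3->C; (3,8):dx=-10,dy=+14->D
  (3,9):dx=-9,dy=+8->D; (4,5):dx=+5,dy=-7->D; (4,6):dx=+4,dy=-4->D; (4,7):dx=+7,dy=-13->D
  (4,8):dx=-2,dy=+4->D; (4,9):dx=-1,dy=-2->C; (5,6):dx=-1,dy=+3->D; (5,7):dx=+2,dy=-6->D
  (5,8):dx=-7,dy=+11->D; (5,9):dx=-6,dy=+5->D; (6,7):dx=+3,dy=-9->D; (6,8):dx=-6,dy=+8->D
  (6,9):dx=-5,dy=+2->D; (7,8):dx=-9,dy=+17->D; (7,9):dx=-8,dy=+11->D; (8,9):dx=+1,dy=-6->D
Step 2: C = 7, D = 29, total pairs = 36.
Step 3: tau = (C - D)/(n(n-1)/2) = (7 - 29)/36 = -0.611111.
Step 4: Exact two-sided p-value (enumerate n! = 362880 permutations of y under H0): p = 0.024741.
Step 5: alpha = 0.1. reject H0.

tau_b = -0.6111 (C=7, D=29), p = 0.024741, reject H0.
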